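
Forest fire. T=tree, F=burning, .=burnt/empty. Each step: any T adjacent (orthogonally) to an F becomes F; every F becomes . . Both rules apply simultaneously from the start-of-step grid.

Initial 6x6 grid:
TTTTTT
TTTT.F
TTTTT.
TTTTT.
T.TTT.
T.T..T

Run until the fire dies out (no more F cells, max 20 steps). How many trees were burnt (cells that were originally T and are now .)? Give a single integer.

Answer: 26

Derivation:
Step 1: +1 fires, +1 burnt (F count now 1)
Step 2: +1 fires, +1 burnt (F count now 1)
Step 3: +1 fires, +1 burnt (F count now 1)
Step 4: +2 fires, +1 burnt (F count now 2)
Step 5: +3 fires, +2 burnt (F count now 3)
Step 6: +5 fires, +3 burnt (F count now 5)
Step 7: +5 fires, +5 burnt (F count now 5)
Step 8: +4 fires, +5 burnt (F count now 4)
Step 9: +2 fires, +4 burnt (F count now 2)
Step 10: +1 fires, +2 burnt (F count now 1)
Step 11: +1 fires, +1 burnt (F count now 1)
Step 12: +0 fires, +1 burnt (F count now 0)
Fire out after step 12
Initially T: 27, now '.': 35
Total burnt (originally-T cells now '.'): 26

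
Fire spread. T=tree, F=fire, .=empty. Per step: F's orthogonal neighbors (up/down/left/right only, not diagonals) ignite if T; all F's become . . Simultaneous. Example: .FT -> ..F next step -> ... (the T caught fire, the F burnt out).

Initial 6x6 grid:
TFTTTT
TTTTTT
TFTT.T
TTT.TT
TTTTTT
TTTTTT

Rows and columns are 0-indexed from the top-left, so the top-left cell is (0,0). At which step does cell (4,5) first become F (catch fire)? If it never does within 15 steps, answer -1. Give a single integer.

Step 1: cell (4,5)='T' (+6 fires, +2 burnt)
Step 2: cell (4,5)='T' (+7 fires, +6 burnt)
Step 3: cell (4,5)='T' (+5 fires, +7 burnt)
Step 4: cell (4,5)='T' (+5 fires, +5 burnt)
Step 5: cell (4,5)='T' (+3 fires, +5 burnt)
Step 6: cell (4,5)='F' (+4 fires, +3 burnt)
  -> target ignites at step 6
Step 7: cell (4,5)='.' (+2 fires, +4 burnt)
Step 8: cell (4,5)='.' (+0 fires, +2 burnt)
  fire out at step 8

6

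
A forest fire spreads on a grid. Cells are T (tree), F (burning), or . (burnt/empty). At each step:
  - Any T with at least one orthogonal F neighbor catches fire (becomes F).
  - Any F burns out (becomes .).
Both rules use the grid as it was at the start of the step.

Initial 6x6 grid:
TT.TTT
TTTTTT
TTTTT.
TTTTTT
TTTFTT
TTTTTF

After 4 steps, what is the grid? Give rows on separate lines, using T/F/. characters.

Step 1: 6 trees catch fire, 2 burn out
  TT.TTT
  TTTTTT
  TTTTT.
  TTTFTT
  TTF.FF
  TTTFF.
Step 2: 6 trees catch fire, 6 burn out
  TT.TTT
  TTTTTT
  TTTFT.
  TTF.FF
  TF....
  TTF...
Step 3: 6 trees catch fire, 6 burn out
  TT.TTT
  TTTFTT
  TTF.F.
  TF....
  F.....
  TF....
Step 4: 6 trees catch fire, 6 burn out
  TT.FTT
  TTF.FT
  TF....
  F.....
  ......
  F.....

TT.FTT
TTF.FT
TF....
F.....
......
F.....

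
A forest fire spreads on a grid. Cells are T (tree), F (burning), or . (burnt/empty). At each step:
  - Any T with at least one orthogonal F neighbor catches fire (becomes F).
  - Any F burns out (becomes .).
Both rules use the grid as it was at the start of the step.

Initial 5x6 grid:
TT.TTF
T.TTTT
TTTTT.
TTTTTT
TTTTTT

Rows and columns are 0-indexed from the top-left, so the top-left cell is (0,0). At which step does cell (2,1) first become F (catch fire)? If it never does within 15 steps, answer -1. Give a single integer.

Step 1: cell (2,1)='T' (+2 fires, +1 burnt)
Step 2: cell (2,1)='T' (+2 fires, +2 burnt)
Step 3: cell (2,1)='T' (+2 fires, +2 burnt)
Step 4: cell (2,1)='T' (+3 fires, +2 burnt)
Step 5: cell (2,1)='T' (+4 fires, +3 burnt)
Step 6: cell (2,1)='F' (+4 fires, +4 burnt)
  -> target ignites at step 6
Step 7: cell (2,1)='.' (+3 fires, +4 burnt)
Step 8: cell (2,1)='.' (+3 fires, +3 burnt)
Step 9: cell (2,1)='.' (+2 fires, +3 burnt)
Step 10: cell (2,1)='.' (+1 fires, +2 burnt)
Step 11: cell (2,1)='.' (+0 fires, +1 burnt)
  fire out at step 11

6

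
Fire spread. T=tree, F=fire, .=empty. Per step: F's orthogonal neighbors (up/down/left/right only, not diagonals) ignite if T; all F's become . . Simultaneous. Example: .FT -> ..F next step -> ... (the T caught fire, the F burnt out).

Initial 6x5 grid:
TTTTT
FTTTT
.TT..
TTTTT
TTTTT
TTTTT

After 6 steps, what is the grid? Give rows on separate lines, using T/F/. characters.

Step 1: 2 trees catch fire, 1 burn out
  FTTTT
  .FTTT
  .TT..
  TTTTT
  TTTTT
  TTTTT
Step 2: 3 trees catch fire, 2 burn out
  .FTTT
  ..FTT
  .FT..
  TTTTT
  TTTTT
  TTTTT
Step 3: 4 trees catch fire, 3 burn out
  ..FTT
  ...FT
  ..F..
  TFTTT
  TTTTT
  TTTTT
Step 4: 5 trees catch fire, 4 burn out
  ...FT
  ....F
  .....
  F.FTT
  TFTTT
  TTTTT
Step 5: 5 trees catch fire, 5 burn out
  ....F
  .....
  .....
  ...FT
  F.FTT
  TFTTT
Step 6: 4 trees catch fire, 5 burn out
  .....
  .....
  .....
  ....F
  ...FT
  F.FTT

.....
.....
.....
....F
...FT
F.FTT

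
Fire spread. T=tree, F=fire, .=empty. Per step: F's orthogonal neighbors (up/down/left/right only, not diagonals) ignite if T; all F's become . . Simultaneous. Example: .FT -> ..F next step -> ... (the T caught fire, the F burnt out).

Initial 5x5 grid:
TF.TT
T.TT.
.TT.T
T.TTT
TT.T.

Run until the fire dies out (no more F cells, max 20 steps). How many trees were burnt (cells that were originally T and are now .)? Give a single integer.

Answer: 2

Derivation:
Step 1: +1 fires, +1 burnt (F count now 1)
Step 2: +1 fires, +1 burnt (F count now 1)
Step 3: +0 fires, +1 burnt (F count now 0)
Fire out after step 3
Initially T: 16, now '.': 11
Total burnt (originally-T cells now '.'): 2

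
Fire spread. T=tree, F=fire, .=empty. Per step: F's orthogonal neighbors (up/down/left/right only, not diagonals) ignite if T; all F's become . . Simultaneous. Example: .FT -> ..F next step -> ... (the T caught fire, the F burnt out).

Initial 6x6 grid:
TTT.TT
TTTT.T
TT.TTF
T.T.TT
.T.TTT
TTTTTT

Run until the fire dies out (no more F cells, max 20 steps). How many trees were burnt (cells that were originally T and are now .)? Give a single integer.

Step 1: +3 fires, +1 burnt (F count now 3)
Step 2: +4 fires, +3 burnt (F count now 4)
Step 3: +4 fires, +4 burnt (F count now 4)
Step 4: +3 fires, +4 burnt (F count now 3)
Step 5: +3 fires, +3 burnt (F count now 3)
Step 6: +4 fires, +3 burnt (F count now 4)
Step 7: +3 fires, +4 burnt (F count now 3)
Step 8: +3 fires, +3 burnt (F count now 3)
Step 9: +0 fires, +3 burnt (F count now 0)
Fire out after step 9
Initially T: 28, now '.': 35
Total burnt (originally-T cells now '.'): 27

Answer: 27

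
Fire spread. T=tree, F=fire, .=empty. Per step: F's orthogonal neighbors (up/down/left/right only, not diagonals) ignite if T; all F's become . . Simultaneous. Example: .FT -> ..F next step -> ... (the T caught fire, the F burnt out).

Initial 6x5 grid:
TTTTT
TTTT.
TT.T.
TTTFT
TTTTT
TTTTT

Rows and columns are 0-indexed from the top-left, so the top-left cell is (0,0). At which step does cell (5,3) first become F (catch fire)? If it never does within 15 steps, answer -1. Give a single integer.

Step 1: cell (5,3)='T' (+4 fires, +1 burnt)
Step 2: cell (5,3)='F' (+5 fires, +4 burnt)
  -> target ignites at step 2
Step 3: cell (5,3)='.' (+7 fires, +5 burnt)
Step 4: cell (5,3)='.' (+6 fires, +7 burnt)
Step 5: cell (5,3)='.' (+3 fires, +6 burnt)
Step 6: cell (5,3)='.' (+1 fires, +3 burnt)
Step 7: cell (5,3)='.' (+0 fires, +1 burnt)
  fire out at step 7

2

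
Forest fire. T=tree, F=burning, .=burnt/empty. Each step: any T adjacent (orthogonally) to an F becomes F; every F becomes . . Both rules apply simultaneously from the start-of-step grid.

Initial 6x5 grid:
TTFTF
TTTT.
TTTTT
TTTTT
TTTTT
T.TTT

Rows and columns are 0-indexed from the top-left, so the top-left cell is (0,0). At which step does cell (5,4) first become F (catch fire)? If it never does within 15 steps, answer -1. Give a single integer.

Step 1: cell (5,4)='T' (+3 fires, +2 burnt)
Step 2: cell (5,4)='T' (+4 fires, +3 burnt)
Step 3: cell (5,4)='T' (+4 fires, +4 burnt)
Step 4: cell (5,4)='T' (+5 fires, +4 burnt)
Step 5: cell (5,4)='T' (+5 fires, +5 burnt)
Step 6: cell (5,4)='T' (+3 fires, +5 burnt)
Step 7: cell (5,4)='F' (+2 fires, +3 burnt)
  -> target ignites at step 7
Step 8: cell (5,4)='.' (+0 fires, +2 burnt)
  fire out at step 8

7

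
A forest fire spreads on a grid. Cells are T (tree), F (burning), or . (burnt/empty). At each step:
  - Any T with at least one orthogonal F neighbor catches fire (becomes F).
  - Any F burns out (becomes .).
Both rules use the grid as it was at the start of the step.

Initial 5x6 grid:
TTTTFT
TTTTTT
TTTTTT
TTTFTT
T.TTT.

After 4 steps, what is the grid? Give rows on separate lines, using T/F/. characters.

Step 1: 7 trees catch fire, 2 burn out
  TTTF.F
  TTTTFT
  TTTFTT
  TTF.FT
  T.TFT.
Step 2: 9 trees catch fire, 7 burn out
  TTF...
  TTTF.F
  TTF.FT
  TF...F
  T.F.F.
Step 3: 5 trees catch fire, 9 burn out
  TF....
  TTF...
  TF...F
  F.....
  T.....
Step 4: 4 trees catch fire, 5 burn out
  F.....
  TF....
  F.....
  ......
  F.....

F.....
TF....
F.....
......
F.....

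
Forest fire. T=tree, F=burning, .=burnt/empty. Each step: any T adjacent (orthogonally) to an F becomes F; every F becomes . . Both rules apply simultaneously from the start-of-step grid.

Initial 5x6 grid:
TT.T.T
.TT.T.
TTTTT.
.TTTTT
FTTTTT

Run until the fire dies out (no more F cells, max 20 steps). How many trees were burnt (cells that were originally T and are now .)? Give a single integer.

Step 1: +1 fires, +1 burnt (F count now 1)
Step 2: +2 fires, +1 burnt (F count now 2)
Step 3: +3 fires, +2 burnt (F count now 3)
Step 4: +5 fires, +3 burnt (F count now 5)
Step 5: +5 fires, +5 burnt (F count now 5)
Step 6: +3 fires, +5 burnt (F count now 3)
Step 7: +1 fires, +3 burnt (F count now 1)
Step 8: +0 fires, +1 burnt (F count now 0)
Fire out after step 8
Initially T: 22, now '.': 28
Total burnt (originally-T cells now '.'): 20

Answer: 20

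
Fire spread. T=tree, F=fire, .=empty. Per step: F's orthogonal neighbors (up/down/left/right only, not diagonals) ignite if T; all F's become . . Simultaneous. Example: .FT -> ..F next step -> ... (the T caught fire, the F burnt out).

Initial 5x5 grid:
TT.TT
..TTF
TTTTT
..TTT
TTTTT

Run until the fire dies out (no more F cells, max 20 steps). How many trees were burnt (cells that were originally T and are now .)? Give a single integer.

Answer: 17

Derivation:
Step 1: +3 fires, +1 burnt (F count now 3)
Step 2: +4 fires, +3 burnt (F count now 4)
Step 3: +3 fires, +4 burnt (F count now 3)
Step 4: +3 fires, +3 burnt (F count now 3)
Step 5: +2 fires, +3 burnt (F count now 2)
Step 6: +1 fires, +2 burnt (F count now 1)
Step 7: +1 fires, +1 burnt (F count now 1)
Step 8: +0 fires, +1 burnt (F count now 0)
Fire out after step 8
Initially T: 19, now '.': 23
Total burnt (originally-T cells now '.'): 17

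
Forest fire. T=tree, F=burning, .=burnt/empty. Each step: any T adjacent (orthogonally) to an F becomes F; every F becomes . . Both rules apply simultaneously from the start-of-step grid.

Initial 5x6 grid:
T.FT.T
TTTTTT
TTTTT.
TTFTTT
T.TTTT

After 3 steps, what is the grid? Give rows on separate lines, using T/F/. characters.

Step 1: 6 trees catch fire, 2 burn out
  T..F.T
  TTFTTT
  TTFTT.
  TF.FTT
  T.FTTT
Step 2: 7 trees catch fire, 6 burn out
  T....T
  TF.FTT
  TF.FT.
  F...FT
  T..FTT
Step 3: 7 trees catch fire, 7 burn out
  T....T
  F...FT
  F...F.
  .....F
  F...FT

T....T
F...FT
F...F.
.....F
F...FT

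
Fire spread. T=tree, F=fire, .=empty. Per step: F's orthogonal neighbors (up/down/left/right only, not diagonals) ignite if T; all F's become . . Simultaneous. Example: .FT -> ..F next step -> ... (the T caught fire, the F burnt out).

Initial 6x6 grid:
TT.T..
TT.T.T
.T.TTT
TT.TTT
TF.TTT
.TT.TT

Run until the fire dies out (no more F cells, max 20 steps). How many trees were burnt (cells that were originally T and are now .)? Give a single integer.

Answer: 10

Derivation:
Step 1: +3 fires, +1 burnt (F count now 3)
Step 2: +3 fires, +3 burnt (F count now 3)
Step 3: +1 fires, +3 burnt (F count now 1)
Step 4: +2 fires, +1 burnt (F count now 2)
Step 5: +1 fires, +2 burnt (F count now 1)
Step 6: +0 fires, +1 burnt (F count now 0)
Fire out after step 6
Initially T: 24, now '.': 22
Total burnt (originally-T cells now '.'): 10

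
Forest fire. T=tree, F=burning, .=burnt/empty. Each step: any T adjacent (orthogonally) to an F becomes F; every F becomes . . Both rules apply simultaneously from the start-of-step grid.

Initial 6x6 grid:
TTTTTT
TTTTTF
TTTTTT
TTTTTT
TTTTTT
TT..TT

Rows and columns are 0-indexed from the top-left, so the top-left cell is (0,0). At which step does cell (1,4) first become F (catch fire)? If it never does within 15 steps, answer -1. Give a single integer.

Step 1: cell (1,4)='F' (+3 fires, +1 burnt)
  -> target ignites at step 1
Step 2: cell (1,4)='.' (+4 fires, +3 burnt)
Step 3: cell (1,4)='.' (+5 fires, +4 burnt)
Step 4: cell (1,4)='.' (+6 fires, +5 burnt)
Step 5: cell (1,4)='.' (+6 fires, +6 burnt)
Step 6: cell (1,4)='.' (+4 fires, +6 burnt)
Step 7: cell (1,4)='.' (+2 fires, +4 burnt)
Step 8: cell (1,4)='.' (+2 fires, +2 burnt)
Step 9: cell (1,4)='.' (+1 fires, +2 burnt)
Step 10: cell (1,4)='.' (+0 fires, +1 burnt)
  fire out at step 10

1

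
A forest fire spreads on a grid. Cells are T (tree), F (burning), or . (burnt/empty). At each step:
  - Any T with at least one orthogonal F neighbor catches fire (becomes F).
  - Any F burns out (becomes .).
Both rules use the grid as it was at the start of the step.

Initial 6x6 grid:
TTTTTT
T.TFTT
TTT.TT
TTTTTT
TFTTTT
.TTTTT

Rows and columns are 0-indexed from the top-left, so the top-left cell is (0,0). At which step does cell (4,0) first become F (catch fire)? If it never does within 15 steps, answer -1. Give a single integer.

Step 1: cell (4,0)='F' (+7 fires, +2 burnt)
  -> target ignites at step 1
Step 2: cell (4,0)='.' (+10 fires, +7 burnt)
Step 3: cell (4,0)='.' (+8 fires, +10 burnt)
Step 4: cell (4,0)='.' (+5 fires, +8 burnt)
Step 5: cell (4,0)='.' (+1 fires, +5 burnt)
Step 6: cell (4,0)='.' (+0 fires, +1 burnt)
  fire out at step 6

1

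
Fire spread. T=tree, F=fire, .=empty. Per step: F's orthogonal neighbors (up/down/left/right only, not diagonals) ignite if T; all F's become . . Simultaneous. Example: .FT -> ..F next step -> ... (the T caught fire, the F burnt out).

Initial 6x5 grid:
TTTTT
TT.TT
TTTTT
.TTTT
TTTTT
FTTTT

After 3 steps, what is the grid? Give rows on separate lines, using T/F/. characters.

Step 1: 2 trees catch fire, 1 burn out
  TTTTT
  TT.TT
  TTTTT
  .TTTT
  FTTTT
  .FTTT
Step 2: 2 trees catch fire, 2 burn out
  TTTTT
  TT.TT
  TTTTT
  .TTTT
  .FTTT
  ..FTT
Step 3: 3 trees catch fire, 2 burn out
  TTTTT
  TT.TT
  TTTTT
  .FTTT
  ..FTT
  ...FT

TTTTT
TT.TT
TTTTT
.FTTT
..FTT
...FT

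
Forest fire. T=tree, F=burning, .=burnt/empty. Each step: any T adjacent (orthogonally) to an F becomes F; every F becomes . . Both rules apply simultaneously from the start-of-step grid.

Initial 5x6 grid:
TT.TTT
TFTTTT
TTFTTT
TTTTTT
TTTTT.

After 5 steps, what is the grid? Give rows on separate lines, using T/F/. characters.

Step 1: 6 trees catch fire, 2 burn out
  TF.TTT
  F.FTTT
  TF.FTT
  TTFTTT
  TTTTT.
Step 2: 7 trees catch fire, 6 burn out
  F..TTT
  ...FTT
  F...FT
  TF.FTT
  TTFTT.
Step 3: 7 trees catch fire, 7 burn out
  ...FTT
  ....FT
  .....F
  F...FT
  TF.FT.
Step 4: 5 trees catch fire, 7 burn out
  ....FT
  .....F
  ......
  .....F
  F...F.
Step 5: 1 trees catch fire, 5 burn out
  .....F
  ......
  ......
  ......
  ......

.....F
......
......
......
......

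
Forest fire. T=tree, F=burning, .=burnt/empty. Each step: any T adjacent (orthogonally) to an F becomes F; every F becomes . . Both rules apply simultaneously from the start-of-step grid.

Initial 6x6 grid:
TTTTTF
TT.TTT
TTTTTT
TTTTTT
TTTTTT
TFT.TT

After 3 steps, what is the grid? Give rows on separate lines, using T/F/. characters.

Step 1: 5 trees catch fire, 2 burn out
  TTTTF.
  TT.TTF
  TTTTTT
  TTTTTT
  TFTTTT
  F.F.TT
Step 2: 6 trees catch fire, 5 burn out
  TTTF..
  TT.TF.
  TTTTTF
  TFTTTT
  F.FTTT
  ....TT
Step 3: 8 trees catch fire, 6 burn out
  TTF...
  TT.F..
  TFTTF.
  F.FTTF
  ...FTT
  ....TT

TTF...
TT.F..
TFTTF.
F.FTTF
...FTT
....TT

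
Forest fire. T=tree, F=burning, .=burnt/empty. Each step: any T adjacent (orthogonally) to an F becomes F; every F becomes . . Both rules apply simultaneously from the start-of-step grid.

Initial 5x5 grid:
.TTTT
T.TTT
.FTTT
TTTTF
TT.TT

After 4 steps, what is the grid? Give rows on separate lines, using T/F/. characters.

Step 1: 5 trees catch fire, 2 burn out
  .TTTT
  T.TTT
  ..FTF
  TFTF.
  TT.TF
Step 2: 7 trees catch fire, 5 burn out
  .TTTT
  T.FTF
  ...F.
  F.F..
  TF.F.
Step 3: 4 trees catch fire, 7 burn out
  .TFTF
  T..F.
  .....
  .....
  F....
Step 4: 2 trees catch fire, 4 burn out
  .F.F.
  T....
  .....
  .....
  .....

.F.F.
T....
.....
.....
.....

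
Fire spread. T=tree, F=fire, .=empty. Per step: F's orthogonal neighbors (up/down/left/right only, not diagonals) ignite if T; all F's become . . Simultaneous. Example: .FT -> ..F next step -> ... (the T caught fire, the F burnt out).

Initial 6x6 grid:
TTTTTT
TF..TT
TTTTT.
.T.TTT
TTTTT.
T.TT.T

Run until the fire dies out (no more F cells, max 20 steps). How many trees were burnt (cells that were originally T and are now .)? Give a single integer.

Step 1: +3 fires, +1 burnt (F count now 3)
Step 2: +5 fires, +3 burnt (F count now 5)
Step 3: +3 fires, +5 burnt (F count now 3)
Step 4: +5 fires, +3 burnt (F count now 5)
Step 5: +6 fires, +5 burnt (F count now 6)
Step 6: +4 fires, +6 burnt (F count now 4)
Step 7: +0 fires, +4 burnt (F count now 0)
Fire out after step 7
Initially T: 27, now '.': 35
Total burnt (originally-T cells now '.'): 26

Answer: 26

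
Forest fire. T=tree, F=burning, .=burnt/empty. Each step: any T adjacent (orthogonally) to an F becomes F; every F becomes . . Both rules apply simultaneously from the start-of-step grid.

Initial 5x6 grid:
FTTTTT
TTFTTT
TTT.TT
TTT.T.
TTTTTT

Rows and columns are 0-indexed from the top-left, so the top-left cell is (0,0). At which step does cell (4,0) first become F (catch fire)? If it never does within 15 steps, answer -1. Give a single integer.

Step 1: cell (4,0)='T' (+6 fires, +2 burnt)
Step 2: cell (4,0)='T' (+5 fires, +6 burnt)
Step 3: cell (4,0)='T' (+6 fires, +5 burnt)
Step 4: cell (4,0)='F' (+6 fires, +6 burnt)
  -> target ignites at step 4
Step 5: cell (4,0)='.' (+1 fires, +6 burnt)
Step 6: cell (4,0)='.' (+1 fires, +1 burnt)
Step 7: cell (4,0)='.' (+0 fires, +1 burnt)
  fire out at step 7

4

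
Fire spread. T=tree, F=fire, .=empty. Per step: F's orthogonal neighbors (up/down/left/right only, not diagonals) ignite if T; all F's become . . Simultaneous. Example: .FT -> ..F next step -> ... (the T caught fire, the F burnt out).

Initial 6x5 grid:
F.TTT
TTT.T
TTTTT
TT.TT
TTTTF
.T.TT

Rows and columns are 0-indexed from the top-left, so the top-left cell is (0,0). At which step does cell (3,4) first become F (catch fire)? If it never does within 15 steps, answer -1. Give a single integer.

Step 1: cell (3,4)='F' (+4 fires, +2 burnt)
  -> target ignites at step 1
Step 2: cell (3,4)='.' (+6 fires, +4 burnt)
Step 3: cell (3,4)='.' (+6 fires, +6 burnt)
Step 4: cell (3,4)='.' (+6 fires, +6 burnt)
Step 5: cell (3,4)='.' (+1 fires, +6 burnt)
Step 6: cell (3,4)='.' (+0 fires, +1 burnt)
  fire out at step 6

1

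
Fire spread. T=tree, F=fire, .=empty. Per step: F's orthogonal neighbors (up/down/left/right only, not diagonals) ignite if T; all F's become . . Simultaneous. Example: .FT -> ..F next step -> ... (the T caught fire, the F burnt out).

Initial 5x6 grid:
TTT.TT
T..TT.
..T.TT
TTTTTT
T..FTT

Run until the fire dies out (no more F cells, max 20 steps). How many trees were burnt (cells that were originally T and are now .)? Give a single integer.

Step 1: +2 fires, +1 burnt (F count now 2)
Step 2: +3 fires, +2 burnt (F count now 3)
Step 3: +4 fires, +3 burnt (F count now 4)
Step 4: +3 fires, +4 burnt (F count now 3)
Step 5: +3 fires, +3 burnt (F count now 3)
Step 6: +1 fires, +3 burnt (F count now 1)
Step 7: +0 fires, +1 burnt (F count now 0)
Fire out after step 7
Initially T: 20, now '.': 26
Total burnt (originally-T cells now '.'): 16

Answer: 16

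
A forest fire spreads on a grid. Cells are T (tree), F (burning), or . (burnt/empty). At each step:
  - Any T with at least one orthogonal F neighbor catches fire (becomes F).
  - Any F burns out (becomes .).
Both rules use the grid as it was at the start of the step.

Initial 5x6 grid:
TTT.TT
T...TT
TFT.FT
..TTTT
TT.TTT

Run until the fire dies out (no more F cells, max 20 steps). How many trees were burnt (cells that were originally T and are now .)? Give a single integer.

Answer: 18

Derivation:
Step 1: +5 fires, +2 burnt (F count now 5)
Step 2: +7 fires, +5 burnt (F count now 7)
Step 3: +4 fires, +7 burnt (F count now 4)
Step 4: +1 fires, +4 burnt (F count now 1)
Step 5: +1 fires, +1 burnt (F count now 1)
Step 6: +0 fires, +1 burnt (F count now 0)
Fire out after step 6
Initially T: 20, now '.': 28
Total burnt (originally-T cells now '.'): 18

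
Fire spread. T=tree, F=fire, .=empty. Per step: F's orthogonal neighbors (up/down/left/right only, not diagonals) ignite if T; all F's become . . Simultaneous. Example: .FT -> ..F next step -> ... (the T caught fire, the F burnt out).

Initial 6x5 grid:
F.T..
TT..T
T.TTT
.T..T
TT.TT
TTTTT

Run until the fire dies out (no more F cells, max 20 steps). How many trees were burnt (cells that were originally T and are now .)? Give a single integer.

Step 1: +1 fires, +1 burnt (F count now 1)
Step 2: +2 fires, +1 burnt (F count now 2)
Step 3: +0 fires, +2 burnt (F count now 0)
Fire out after step 3
Initially T: 19, now '.': 14
Total burnt (originally-T cells now '.'): 3

Answer: 3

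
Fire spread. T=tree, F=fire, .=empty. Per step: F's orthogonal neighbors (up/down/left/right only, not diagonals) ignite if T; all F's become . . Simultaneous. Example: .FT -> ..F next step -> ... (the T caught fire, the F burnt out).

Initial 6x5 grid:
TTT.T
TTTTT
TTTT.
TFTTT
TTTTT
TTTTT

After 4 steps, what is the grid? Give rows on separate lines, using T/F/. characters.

Step 1: 4 trees catch fire, 1 burn out
  TTT.T
  TTTTT
  TFTT.
  F.FTT
  TFTTT
  TTTTT
Step 2: 7 trees catch fire, 4 burn out
  TTT.T
  TFTTT
  F.FT.
  ...FT
  F.FTT
  TFTTT
Step 3: 8 trees catch fire, 7 burn out
  TFT.T
  F.FTT
  ...F.
  ....F
  ...FT
  F.FTT
Step 4: 5 trees catch fire, 8 burn out
  F.F.T
  ...FT
  .....
  .....
  ....F
  ...FT

F.F.T
...FT
.....
.....
....F
...FT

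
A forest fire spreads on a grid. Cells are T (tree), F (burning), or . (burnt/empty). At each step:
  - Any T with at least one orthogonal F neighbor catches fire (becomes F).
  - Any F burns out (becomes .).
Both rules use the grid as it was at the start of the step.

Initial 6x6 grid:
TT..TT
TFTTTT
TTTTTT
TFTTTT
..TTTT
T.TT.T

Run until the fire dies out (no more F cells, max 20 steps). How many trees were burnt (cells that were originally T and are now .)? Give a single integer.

Step 1: +6 fires, +2 burnt (F count now 6)
Step 2: +6 fires, +6 burnt (F count now 6)
Step 3: +5 fires, +6 burnt (F count now 5)
Step 4: +6 fires, +5 burnt (F count now 6)
Step 5: +3 fires, +6 burnt (F count now 3)
Step 6: +1 fires, +3 burnt (F count now 1)
Step 7: +0 fires, +1 burnt (F count now 0)
Fire out after step 7
Initially T: 28, now '.': 35
Total burnt (originally-T cells now '.'): 27

Answer: 27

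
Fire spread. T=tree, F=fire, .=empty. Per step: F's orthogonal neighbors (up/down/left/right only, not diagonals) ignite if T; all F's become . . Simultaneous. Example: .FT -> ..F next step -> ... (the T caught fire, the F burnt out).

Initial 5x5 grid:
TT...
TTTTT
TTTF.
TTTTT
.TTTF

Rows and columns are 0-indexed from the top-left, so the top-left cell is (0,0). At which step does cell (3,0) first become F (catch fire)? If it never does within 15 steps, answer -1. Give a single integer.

Step 1: cell (3,0)='T' (+5 fires, +2 burnt)
Step 2: cell (3,0)='T' (+5 fires, +5 burnt)
Step 3: cell (3,0)='T' (+4 fires, +5 burnt)
Step 4: cell (3,0)='F' (+3 fires, +4 burnt)
  -> target ignites at step 4
Step 5: cell (3,0)='.' (+1 fires, +3 burnt)
Step 6: cell (3,0)='.' (+0 fires, +1 burnt)
  fire out at step 6

4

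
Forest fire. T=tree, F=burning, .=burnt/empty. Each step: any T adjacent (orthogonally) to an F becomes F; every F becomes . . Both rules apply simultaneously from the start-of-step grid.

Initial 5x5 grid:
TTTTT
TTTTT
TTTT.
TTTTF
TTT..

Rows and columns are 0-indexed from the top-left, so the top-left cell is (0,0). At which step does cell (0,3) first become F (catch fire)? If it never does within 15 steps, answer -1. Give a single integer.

Step 1: cell (0,3)='T' (+1 fires, +1 burnt)
Step 2: cell (0,3)='T' (+2 fires, +1 burnt)
Step 3: cell (0,3)='T' (+4 fires, +2 burnt)
Step 4: cell (0,3)='F' (+6 fires, +4 burnt)
  -> target ignites at step 4
Step 5: cell (0,3)='.' (+5 fires, +6 burnt)
Step 6: cell (0,3)='.' (+2 fires, +5 burnt)
Step 7: cell (0,3)='.' (+1 fires, +2 burnt)
Step 8: cell (0,3)='.' (+0 fires, +1 burnt)
  fire out at step 8

4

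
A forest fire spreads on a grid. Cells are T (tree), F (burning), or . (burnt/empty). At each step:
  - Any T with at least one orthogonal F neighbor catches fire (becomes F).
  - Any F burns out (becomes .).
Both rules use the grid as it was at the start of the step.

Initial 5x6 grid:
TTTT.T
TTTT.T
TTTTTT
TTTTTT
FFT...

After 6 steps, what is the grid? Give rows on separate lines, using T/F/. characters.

Step 1: 3 trees catch fire, 2 burn out
  TTTT.T
  TTTT.T
  TTTTTT
  FFTTTT
  ..F...
Step 2: 3 trees catch fire, 3 burn out
  TTTT.T
  TTTT.T
  FFTTTT
  ..FTTT
  ......
Step 3: 4 trees catch fire, 3 burn out
  TTTT.T
  FFTT.T
  ..FTTT
  ...FTT
  ......
Step 4: 5 trees catch fire, 4 burn out
  FFTT.T
  ..FT.T
  ...FTT
  ....FT
  ......
Step 5: 4 trees catch fire, 5 burn out
  ..FT.T
  ...F.T
  ....FT
  .....F
  ......
Step 6: 2 trees catch fire, 4 burn out
  ...F.T
  .....T
  .....F
  ......
  ......

...F.T
.....T
.....F
......
......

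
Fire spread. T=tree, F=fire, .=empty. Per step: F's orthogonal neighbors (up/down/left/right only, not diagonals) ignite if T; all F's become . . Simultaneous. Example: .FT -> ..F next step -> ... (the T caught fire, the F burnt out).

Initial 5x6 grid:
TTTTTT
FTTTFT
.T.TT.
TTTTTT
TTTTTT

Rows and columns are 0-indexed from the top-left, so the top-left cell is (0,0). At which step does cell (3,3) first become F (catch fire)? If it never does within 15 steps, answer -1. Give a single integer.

Step 1: cell (3,3)='T' (+6 fires, +2 burnt)
Step 2: cell (3,3)='T' (+7 fires, +6 burnt)
Step 3: cell (3,3)='F' (+5 fires, +7 burnt)
  -> target ignites at step 3
Step 4: cell (3,3)='.' (+5 fires, +5 burnt)
Step 5: cell (3,3)='.' (+2 fires, +5 burnt)
Step 6: cell (3,3)='.' (+0 fires, +2 burnt)
  fire out at step 6

3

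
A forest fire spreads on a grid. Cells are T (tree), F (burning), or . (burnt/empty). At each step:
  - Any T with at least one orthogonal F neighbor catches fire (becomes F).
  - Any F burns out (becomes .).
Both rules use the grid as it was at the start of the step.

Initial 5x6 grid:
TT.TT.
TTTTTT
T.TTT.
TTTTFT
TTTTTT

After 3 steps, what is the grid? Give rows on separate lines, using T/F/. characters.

Step 1: 4 trees catch fire, 1 burn out
  TT.TT.
  TTTTTT
  T.TTF.
  TTTF.F
  TTTTFT
Step 2: 5 trees catch fire, 4 burn out
  TT.TT.
  TTTTFT
  T.TF..
  TTF...
  TTTF.F
Step 3: 6 trees catch fire, 5 burn out
  TT.TF.
  TTTF.F
  T.F...
  TF....
  TTF...

TT.TF.
TTTF.F
T.F...
TF....
TTF...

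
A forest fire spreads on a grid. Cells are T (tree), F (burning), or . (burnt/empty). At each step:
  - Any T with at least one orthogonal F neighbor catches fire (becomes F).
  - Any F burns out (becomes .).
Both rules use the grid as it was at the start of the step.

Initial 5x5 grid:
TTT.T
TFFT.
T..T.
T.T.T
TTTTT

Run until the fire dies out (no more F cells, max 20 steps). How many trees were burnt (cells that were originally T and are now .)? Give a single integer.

Answer: 15

Derivation:
Step 1: +4 fires, +2 burnt (F count now 4)
Step 2: +3 fires, +4 burnt (F count now 3)
Step 3: +1 fires, +3 burnt (F count now 1)
Step 4: +1 fires, +1 burnt (F count now 1)
Step 5: +1 fires, +1 burnt (F count now 1)
Step 6: +1 fires, +1 burnt (F count now 1)
Step 7: +2 fires, +1 burnt (F count now 2)
Step 8: +1 fires, +2 burnt (F count now 1)
Step 9: +1 fires, +1 burnt (F count now 1)
Step 10: +0 fires, +1 burnt (F count now 0)
Fire out after step 10
Initially T: 16, now '.': 24
Total burnt (originally-T cells now '.'): 15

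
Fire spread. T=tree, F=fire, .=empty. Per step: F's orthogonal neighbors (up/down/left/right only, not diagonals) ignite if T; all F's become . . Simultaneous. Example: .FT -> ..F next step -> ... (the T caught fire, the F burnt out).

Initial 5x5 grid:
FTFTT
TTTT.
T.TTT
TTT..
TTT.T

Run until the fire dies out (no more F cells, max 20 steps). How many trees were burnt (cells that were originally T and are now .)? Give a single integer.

Answer: 17

Derivation:
Step 1: +4 fires, +2 burnt (F count now 4)
Step 2: +5 fires, +4 burnt (F count now 5)
Step 3: +3 fires, +5 burnt (F count now 3)
Step 4: +4 fires, +3 burnt (F count now 4)
Step 5: +1 fires, +4 burnt (F count now 1)
Step 6: +0 fires, +1 burnt (F count now 0)
Fire out after step 6
Initially T: 18, now '.': 24
Total burnt (originally-T cells now '.'): 17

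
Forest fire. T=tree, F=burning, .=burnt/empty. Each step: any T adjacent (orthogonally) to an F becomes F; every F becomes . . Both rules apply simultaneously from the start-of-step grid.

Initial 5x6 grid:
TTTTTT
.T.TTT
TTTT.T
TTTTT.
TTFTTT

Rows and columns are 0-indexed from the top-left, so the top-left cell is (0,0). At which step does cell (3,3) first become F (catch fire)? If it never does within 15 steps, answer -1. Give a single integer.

Step 1: cell (3,3)='T' (+3 fires, +1 burnt)
Step 2: cell (3,3)='F' (+5 fires, +3 burnt)
  -> target ignites at step 2
Step 3: cell (3,3)='.' (+5 fires, +5 burnt)
Step 4: cell (3,3)='.' (+3 fires, +5 burnt)
Step 5: cell (3,3)='.' (+3 fires, +3 burnt)
Step 6: cell (3,3)='.' (+4 fires, +3 burnt)
Step 7: cell (3,3)='.' (+2 fires, +4 burnt)
Step 8: cell (3,3)='.' (+0 fires, +2 burnt)
  fire out at step 8

2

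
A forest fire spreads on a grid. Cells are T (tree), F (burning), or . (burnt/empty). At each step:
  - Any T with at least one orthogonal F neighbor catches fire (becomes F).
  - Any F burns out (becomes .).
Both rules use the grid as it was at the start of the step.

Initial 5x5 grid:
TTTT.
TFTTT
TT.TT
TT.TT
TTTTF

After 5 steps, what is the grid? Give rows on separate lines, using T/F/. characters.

Step 1: 6 trees catch fire, 2 burn out
  TFTT.
  F.FTT
  TF.TT
  TT.TF
  TTTF.
Step 2: 8 trees catch fire, 6 burn out
  F.FT.
  ...FT
  F..TF
  TF.F.
  TTF..
Step 3: 5 trees catch fire, 8 burn out
  ...F.
  ....F
  ...F.
  F....
  TF...
Step 4: 1 trees catch fire, 5 burn out
  .....
  .....
  .....
  .....
  F....
Step 5: 0 trees catch fire, 1 burn out
  .....
  .....
  .....
  .....
  .....

.....
.....
.....
.....
.....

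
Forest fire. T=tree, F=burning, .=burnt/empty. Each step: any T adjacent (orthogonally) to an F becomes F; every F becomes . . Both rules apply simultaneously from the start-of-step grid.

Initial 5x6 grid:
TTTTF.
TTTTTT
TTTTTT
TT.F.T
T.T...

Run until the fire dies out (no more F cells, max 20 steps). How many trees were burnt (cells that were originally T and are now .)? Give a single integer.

Step 1: +3 fires, +2 burnt (F count now 3)
Step 2: +5 fires, +3 burnt (F count now 5)
Step 3: +4 fires, +5 burnt (F count now 4)
Step 4: +5 fires, +4 burnt (F count now 5)
Step 5: +2 fires, +5 burnt (F count now 2)
Step 6: +1 fires, +2 burnt (F count now 1)
Step 7: +0 fires, +1 burnt (F count now 0)
Fire out after step 7
Initially T: 21, now '.': 29
Total burnt (originally-T cells now '.'): 20

Answer: 20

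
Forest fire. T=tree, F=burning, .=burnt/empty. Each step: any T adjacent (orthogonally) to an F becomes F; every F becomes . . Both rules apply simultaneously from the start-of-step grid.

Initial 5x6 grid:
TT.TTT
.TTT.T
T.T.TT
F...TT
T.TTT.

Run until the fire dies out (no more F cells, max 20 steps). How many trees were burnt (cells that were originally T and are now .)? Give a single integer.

Step 1: +2 fires, +1 burnt (F count now 2)
Step 2: +0 fires, +2 burnt (F count now 0)
Fire out after step 2
Initially T: 19, now '.': 13
Total burnt (originally-T cells now '.'): 2

Answer: 2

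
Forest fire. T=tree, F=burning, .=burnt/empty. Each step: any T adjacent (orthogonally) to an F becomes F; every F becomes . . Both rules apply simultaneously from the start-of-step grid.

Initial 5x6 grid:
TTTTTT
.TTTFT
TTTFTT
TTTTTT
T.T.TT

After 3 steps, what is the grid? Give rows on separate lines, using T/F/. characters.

Step 1: 6 trees catch fire, 2 burn out
  TTTTFT
  .TTF.F
  TTF.FT
  TTTFTT
  T.T.TT
Step 2: 7 trees catch fire, 6 burn out
  TTTF.F
  .TF...
  TF...F
  TTF.FT
  T.T.TT
Step 3: 7 trees catch fire, 7 burn out
  TTF...
  .F....
  F.....
  TF...F
  T.F.FT

TTF...
.F....
F.....
TF...F
T.F.FT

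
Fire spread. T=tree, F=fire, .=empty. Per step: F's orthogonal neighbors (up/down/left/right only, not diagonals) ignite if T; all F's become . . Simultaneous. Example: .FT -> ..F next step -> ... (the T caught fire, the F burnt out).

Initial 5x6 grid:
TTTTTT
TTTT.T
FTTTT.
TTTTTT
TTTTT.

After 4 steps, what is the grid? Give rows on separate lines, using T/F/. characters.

Step 1: 3 trees catch fire, 1 burn out
  TTTTTT
  FTTT.T
  .FTTT.
  FTTTTT
  TTTTT.
Step 2: 5 trees catch fire, 3 burn out
  FTTTTT
  .FTT.T
  ..FTT.
  .FTTTT
  FTTTT.
Step 3: 5 trees catch fire, 5 burn out
  .FTTTT
  ..FT.T
  ...FT.
  ..FTTT
  .FTTT.
Step 4: 5 trees catch fire, 5 burn out
  ..FTTT
  ...F.T
  ....F.
  ...FTT
  ..FTT.

..FTTT
...F.T
....F.
...FTT
..FTT.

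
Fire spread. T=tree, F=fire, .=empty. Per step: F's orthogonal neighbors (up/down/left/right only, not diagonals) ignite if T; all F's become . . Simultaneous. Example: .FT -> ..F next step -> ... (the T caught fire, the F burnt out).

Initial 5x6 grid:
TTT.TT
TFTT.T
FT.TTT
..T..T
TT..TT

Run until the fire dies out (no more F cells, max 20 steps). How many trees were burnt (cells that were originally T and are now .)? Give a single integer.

Step 1: +4 fires, +2 burnt (F count now 4)
Step 2: +3 fires, +4 burnt (F count now 3)
Step 3: +1 fires, +3 burnt (F count now 1)
Step 4: +1 fires, +1 burnt (F count now 1)
Step 5: +1 fires, +1 burnt (F count now 1)
Step 6: +2 fires, +1 burnt (F count now 2)
Step 7: +2 fires, +2 burnt (F count now 2)
Step 8: +2 fires, +2 burnt (F count now 2)
Step 9: +0 fires, +2 burnt (F count now 0)
Fire out after step 9
Initially T: 19, now '.': 27
Total burnt (originally-T cells now '.'): 16

Answer: 16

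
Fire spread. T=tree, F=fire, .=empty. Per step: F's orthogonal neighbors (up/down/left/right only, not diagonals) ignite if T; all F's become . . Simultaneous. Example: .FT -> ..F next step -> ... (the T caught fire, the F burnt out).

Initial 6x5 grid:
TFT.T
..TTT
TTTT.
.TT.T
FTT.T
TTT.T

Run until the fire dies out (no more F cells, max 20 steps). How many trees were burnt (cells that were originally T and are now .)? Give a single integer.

Step 1: +4 fires, +2 burnt (F count now 4)
Step 2: +4 fires, +4 burnt (F count now 4)
Step 3: +5 fires, +4 burnt (F count now 5)
Step 4: +3 fires, +5 burnt (F count now 3)
Step 5: +1 fires, +3 burnt (F count now 1)
Step 6: +0 fires, +1 burnt (F count now 0)
Fire out after step 6
Initially T: 20, now '.': 27
Total burnt (originally-T cells now '.'): 17

Answer: 17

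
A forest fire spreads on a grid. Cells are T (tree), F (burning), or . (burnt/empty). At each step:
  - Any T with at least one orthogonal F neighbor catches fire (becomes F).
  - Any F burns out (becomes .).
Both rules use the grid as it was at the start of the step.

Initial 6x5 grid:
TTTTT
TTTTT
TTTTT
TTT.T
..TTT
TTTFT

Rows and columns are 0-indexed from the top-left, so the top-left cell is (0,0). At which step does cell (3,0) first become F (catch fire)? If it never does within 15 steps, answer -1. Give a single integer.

Step 1: cell (3,0)='T' (+3 fires, +1 burnt)
Step 2: cell (3,0)='T' (+3 fires, +3 burnt)
Step 3: cell (3,0)='T' (+3 fires, +3 burnt)
Step 4: cell (3,0)='T' (+3 fires, +3 burnt)
Step 5: cell (3,0)='F' (+5 fires, +3 burnt)
  -> target ignites at step 5
Step 6: cell (3,0)='.' (+5 fires, +5 burnt)
Step 7: cell (3,0)='.' (+3 fires, +5 burnt)
Step 8: cell (3,0)='.' (+1 fires, +3 burnt)
Step 9: cell (3,0)='.' (+0 fires, +1 burnt)
  fire out at step 9

5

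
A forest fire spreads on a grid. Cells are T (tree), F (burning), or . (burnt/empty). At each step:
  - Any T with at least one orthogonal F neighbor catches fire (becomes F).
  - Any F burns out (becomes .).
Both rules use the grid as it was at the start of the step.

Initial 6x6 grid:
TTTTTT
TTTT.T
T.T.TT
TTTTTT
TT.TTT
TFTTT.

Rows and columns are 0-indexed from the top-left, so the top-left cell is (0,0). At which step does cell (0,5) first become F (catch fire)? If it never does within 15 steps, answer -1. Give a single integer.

Step 1: cell (0,5)='T' (+3 fires, +1 burnt)
Step 2: cell (0,5)='T' (+3 fires, +3 burnt)
Step 3: cell (0,5)='T' (+4 fires, +3 burnt)
Step 4: cell (0,5)='T' (+4 fires, +4 burnt)
Step 5: cell (0,5)='T' (+4 fires, +4 burnt)
Step 6: cell (0,5)='T' (+6 fires, +4 burnt)
Step 7: cell (0,5)='T' (+3 fires, +6 burnt)
Step 8: cell (0,5)='T' (+2 fires, +3 burnt)
Step 9: cell (0,5)='F' (+1 fires, +2 burnt)
  -> target ignites at step 9
Step 10: cell (0,5)='.' (+0 fires, +1 burnt)
  fire out at step 10

9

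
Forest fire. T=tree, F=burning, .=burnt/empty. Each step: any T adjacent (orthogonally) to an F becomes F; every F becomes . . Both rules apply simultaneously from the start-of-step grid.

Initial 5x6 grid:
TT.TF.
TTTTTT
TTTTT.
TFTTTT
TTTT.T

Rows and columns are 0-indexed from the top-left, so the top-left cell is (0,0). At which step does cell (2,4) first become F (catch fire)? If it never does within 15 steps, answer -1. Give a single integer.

Step 1: cell (2,4)='T' (+6 fires, +2 burnt)
Step 2: cell (2,4)='F' (+9 fires, +6 burnt)
  -> target ignites at step 2
Step 3: cell (2,4)='.' (+6 fires, +9 burnt)
Step 4: cell (2,4)='.' (+2 fires, +6 burnt)
Step 5: cell (2,4)='.' (+1 fires, +2 burnt)
Step 6: cell (2,4)='.' (+0 fires, +1 burnt)
  fire out at step 6

2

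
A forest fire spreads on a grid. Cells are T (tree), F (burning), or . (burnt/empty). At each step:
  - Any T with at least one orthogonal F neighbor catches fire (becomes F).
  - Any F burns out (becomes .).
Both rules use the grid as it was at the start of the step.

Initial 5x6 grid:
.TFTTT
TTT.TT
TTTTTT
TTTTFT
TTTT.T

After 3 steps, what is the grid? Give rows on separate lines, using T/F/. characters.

Step 1: 6 trees catch fire, 2 burn out
  .F.FTT
  TTF.TT
  TTTTFT
  TTTF.F
  TTTT.T
Step 2: 9 trees catch fire, 6 burn out
  ....FT
  TF..FT
  TTFF.F
  TTF...
  TTTF.F
Step 3: 6 trees catch fire, 9 burn out
  .....F
  F....F
  TF....
  TF....
  TTF...

.....F
F....F
TF....
TF....
TTF...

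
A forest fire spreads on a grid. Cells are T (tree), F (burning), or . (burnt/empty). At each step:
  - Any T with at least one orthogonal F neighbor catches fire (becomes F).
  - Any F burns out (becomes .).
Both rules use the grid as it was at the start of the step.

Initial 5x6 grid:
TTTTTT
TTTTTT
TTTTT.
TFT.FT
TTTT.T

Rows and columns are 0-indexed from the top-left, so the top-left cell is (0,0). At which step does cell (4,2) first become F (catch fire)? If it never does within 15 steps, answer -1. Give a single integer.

Step 1: cell (4,2)='T' (+6 fires, +2 burnt)
Step 2: cell (4,2)='F' (+8 fires, +6 burnt)
  -> target ignites at step 2
Step 3: cell (4,2)='.' (+7 fires, +8 burnt)
Step 4: cell (4,2)='.' (+4 fires, +7 burnt)
Step 5: cell (4,2)='.' (+0 fires, +4 burnt)
  fire out at step 5

2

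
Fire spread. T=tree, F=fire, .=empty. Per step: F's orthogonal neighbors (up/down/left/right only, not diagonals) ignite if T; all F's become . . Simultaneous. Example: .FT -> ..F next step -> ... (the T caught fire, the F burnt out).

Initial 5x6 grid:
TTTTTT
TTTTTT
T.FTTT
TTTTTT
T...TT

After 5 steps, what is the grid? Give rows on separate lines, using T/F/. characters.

Step 1: 3 trees catch fire, 1 burn out
  TTTTTT
  TTFTTT
  T..FTT
  TTFTTT
  T...TT
Step 2: 6 trees catch fire, 3 burn out
  TTFTTT
  TF.FTT
  T...FT
  TF.FTT
  T...TT
Step 3: 7 trees catch fire, 6 burn out
  TF.FTT
  F...FT
  T....F
  F...FT
  T...TT
Step 4: 7 trees catch fire, 7 burn out
  F...FT
  .....F
  F.....
  .....F
  F...FT
Step 5: 2 trees catch fire, 7 burn out
  .....F
  ......
  ......
  ......
  .....F

.....F
......
......
......
.....F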